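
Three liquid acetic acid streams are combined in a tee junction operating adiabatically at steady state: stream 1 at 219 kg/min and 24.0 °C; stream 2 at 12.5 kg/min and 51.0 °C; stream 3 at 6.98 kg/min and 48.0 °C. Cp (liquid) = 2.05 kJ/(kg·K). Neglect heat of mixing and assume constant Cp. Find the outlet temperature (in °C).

Adiabatic, steady state ⇒ Σ ṁᵢCp,ᵢ(T_out − Tᵢ) = 0
Σ ṁᵢCp,ᵢTᵢ = 219×2.05×24.0 + 12.5×2.05×51.0 + 6.98×2.05×48.0 = 12769
Σ ṁᵢCp,ᵢ = 219×2.05 + 12.5×2.05 + 6.98×2.05 = 488.88
T_out = 12769 / 488.88 = 26.118 °C

T_out = 26.1 °C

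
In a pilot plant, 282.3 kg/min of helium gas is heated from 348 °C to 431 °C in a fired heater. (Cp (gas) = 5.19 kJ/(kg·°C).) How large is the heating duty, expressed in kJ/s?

Q = 2030 kJ/s

Q = ṁ·Cp·ΔT = 282.3 × 5.19 × (431 − 348) = 121610 kJ/min
Converting: 121610 / 60 s = 2026.8 kW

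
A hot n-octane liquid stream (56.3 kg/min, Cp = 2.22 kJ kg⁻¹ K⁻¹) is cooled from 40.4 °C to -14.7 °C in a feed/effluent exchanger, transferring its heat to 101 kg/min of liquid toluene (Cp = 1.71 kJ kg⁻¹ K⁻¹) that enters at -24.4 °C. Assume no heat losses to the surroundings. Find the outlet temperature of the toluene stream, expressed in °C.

T_c,out = 15.5 °C

Heat released by hot stream: Q = 56.3 × 2.22 × (40.4 − -14.7) = 6886.7 kJ/min
Energy balance on cold side (adiabatic exchanger): Q = ṁ_c·Cp_c·(T_c,out − T_c,in)
T_c,out = -24.4 + 6886.7/(101 × 1.71) = 15.475 °C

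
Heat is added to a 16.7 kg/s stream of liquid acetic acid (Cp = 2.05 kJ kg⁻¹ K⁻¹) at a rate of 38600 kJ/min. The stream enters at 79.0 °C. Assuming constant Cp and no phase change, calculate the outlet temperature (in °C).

T_out = 97.8 °C

Q = 38600 kJ/min = 643.33 kJ/s
ΔT = Q/(ṁ·Cp) = 643.33/(16.7×2.05) = 18.792 K
T_out = 79.0 + 18.792 = 97.792 °C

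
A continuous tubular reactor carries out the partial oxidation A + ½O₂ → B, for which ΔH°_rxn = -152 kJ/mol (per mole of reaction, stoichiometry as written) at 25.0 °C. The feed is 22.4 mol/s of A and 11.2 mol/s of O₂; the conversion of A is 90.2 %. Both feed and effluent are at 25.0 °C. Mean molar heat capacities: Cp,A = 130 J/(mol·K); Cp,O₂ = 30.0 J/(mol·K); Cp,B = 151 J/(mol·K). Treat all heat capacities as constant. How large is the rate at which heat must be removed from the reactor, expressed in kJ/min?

Q_out = 184000 kJ/min

Extent of reaction ξ = 0.902 × 22.4 = 20.205 mol/s
Reaction term: ξ·ΔH°_rxn = 20.205 × -152 = -3071.1 kJ/s
Q = ΔH = -3071.1 kJ/s = -3071.1 kW
Heat removed = 184270 kJ/min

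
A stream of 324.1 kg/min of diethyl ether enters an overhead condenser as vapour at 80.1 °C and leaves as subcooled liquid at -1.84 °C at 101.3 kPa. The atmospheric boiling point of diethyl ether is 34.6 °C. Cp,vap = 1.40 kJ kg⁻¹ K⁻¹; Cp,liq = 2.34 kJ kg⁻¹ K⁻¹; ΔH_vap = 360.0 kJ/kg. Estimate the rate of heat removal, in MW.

Q_c = 2.75 MW

vapour 80.1→34.6 °C: -63.7 kJ/kg
condensation at 34.6 °C: -360 kJ/kg
liquid 34.6→-1.84 °C: -85.27 kJ/kg
Δh = -63.7 + -360 + -85.27 = -508.97 kJ/kg
Q = ṁ·Δh = 324.1 kg/min × -508.97 kJ/kg = -164960 kJ/min
|Q| = 2749.3 kW = 2.7493 MW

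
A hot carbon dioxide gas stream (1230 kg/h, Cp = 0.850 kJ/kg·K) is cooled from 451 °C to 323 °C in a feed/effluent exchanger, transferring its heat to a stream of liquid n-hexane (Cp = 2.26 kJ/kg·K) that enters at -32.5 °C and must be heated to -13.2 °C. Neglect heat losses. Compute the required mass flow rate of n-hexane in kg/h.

Heat released by hot stream: Q = 1230 × 0.850 × (451 − 323) = 133820 kJ/h
Energy balance on cold side (adiabatic exchanger): Q = ṁ_c·Cp_c·(T_c,out − T_c,in)
ṁ_c = 133820 / [2.26 × (-13.2 − -32.5)] = 3068.1 kg/h

ṁ_c = 3070 kg/h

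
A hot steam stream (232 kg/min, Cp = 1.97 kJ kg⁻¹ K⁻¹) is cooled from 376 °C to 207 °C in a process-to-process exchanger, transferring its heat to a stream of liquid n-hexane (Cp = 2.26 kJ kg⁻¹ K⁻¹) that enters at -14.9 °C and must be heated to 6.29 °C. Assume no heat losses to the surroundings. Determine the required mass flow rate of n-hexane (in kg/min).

ṁ_c = 1610 kg/min

Heat released by hot stream: Q = 232 × 1.97 × (376 − 207) = 77240 kJ/min
Energy balance on cold side (adiabatic exchanger): Q = ṁ_c·Cp_c·(T_c,out − T_c,in)
ṁ_c = 77240 / [2.26 × (6.29 − -14.9)] = 1612.9 kg/min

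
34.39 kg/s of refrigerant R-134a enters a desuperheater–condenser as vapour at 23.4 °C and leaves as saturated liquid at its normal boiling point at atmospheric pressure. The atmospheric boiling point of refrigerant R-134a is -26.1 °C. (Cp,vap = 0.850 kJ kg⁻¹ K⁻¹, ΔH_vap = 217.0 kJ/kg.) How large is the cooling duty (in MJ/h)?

vapour 23.4→-26.1 °C: -42.075 kJ/kg
condensation at -26.1 °C: -217 kJ/kg
Δh = -42.075 + -217 = -259.07 kJ/kg
Q = ṁ·Δh = 34.39 kg/s × -259.07 kJ/kg = -8909.6 kJ/s
|Q| = 8909.6 kW = 32075 MJ/h

Q_c = 32100 MJ/h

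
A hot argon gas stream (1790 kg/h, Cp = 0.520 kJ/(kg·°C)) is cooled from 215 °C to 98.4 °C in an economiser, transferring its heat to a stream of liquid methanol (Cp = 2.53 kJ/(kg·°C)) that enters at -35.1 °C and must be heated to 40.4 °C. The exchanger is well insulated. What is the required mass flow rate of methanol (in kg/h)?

Heat released by hot stream: Q = 1790 × 0.520 × (215 − 98.4) = 108530 kJ/h
Energy balance on cold side (adiabatic exchanger): Q = ṁ_c·Cp_c·(T_c,out − T_c,in)
ṁ_c = 108530 / [2.53 × (40.4 − -35.1)] = 568.18 kg/h

ṁ_c = 568 kg/h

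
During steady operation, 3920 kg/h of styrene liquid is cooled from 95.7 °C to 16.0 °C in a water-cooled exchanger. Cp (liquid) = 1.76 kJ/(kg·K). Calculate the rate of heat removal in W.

Q = ṁ·Cp·ΔT = 3920 × 1.76 × (16.0 − 95.7) = -549870 kJ/h
Converting: 549870 / 3600 s = 152.74 kW
Cooling duty = 152740 W

Q_c = 153000 W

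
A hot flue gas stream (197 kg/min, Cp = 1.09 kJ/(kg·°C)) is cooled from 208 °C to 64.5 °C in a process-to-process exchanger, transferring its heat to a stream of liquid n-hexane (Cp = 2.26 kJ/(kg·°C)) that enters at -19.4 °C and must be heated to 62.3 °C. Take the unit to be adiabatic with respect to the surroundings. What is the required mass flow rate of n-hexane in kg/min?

Heat released by hot stream: Q = 197 × 1.09 × (208 − 64.5) = 30814 kJ/min
Energy balance on cold side (adiabatic exchanger): Q = ṁ_c·Cp_c·(T_c,out − T_c,in)
ṁ_c = 30814 / [2.26 × (62.3 − -19.4)] = 166.88 kg/min

ṁ_c = 167 kg/min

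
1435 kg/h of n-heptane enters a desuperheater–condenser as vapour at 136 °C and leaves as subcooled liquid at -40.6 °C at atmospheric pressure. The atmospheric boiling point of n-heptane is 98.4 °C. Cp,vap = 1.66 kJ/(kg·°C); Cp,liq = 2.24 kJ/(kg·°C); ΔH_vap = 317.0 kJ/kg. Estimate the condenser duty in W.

vapour 136→98.4 °C: -62.416 kJ/kg
condensation at 98.4 °C: -317 kJ/kg
liquid 98.4→-40.6 °C: -311.36 kJ/kg
Δh = -62.416 + -317 + -311.36 = -690.78 kJ/kg
Q = ṁ·Δh = 1435 kg/h × -690.78 kJ/kg = -991260 kJ/h
|Q| = 275.35 kW = 275350 W

Q_c = 275000 W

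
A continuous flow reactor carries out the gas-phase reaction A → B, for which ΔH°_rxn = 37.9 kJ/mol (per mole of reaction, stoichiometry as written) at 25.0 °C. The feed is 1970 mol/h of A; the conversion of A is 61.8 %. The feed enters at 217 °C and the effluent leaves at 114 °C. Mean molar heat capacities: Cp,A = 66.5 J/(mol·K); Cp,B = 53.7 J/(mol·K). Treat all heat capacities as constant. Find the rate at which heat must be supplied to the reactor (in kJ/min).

Extent of reaction ξ = 0.618 × 1970 = 1217.5 mol/h
Reaction term: ξ·ΔH°_rxn = 1217.5 × 37.9 = 46142 kJ/h
Sensible, feed 217→25 °C: -25153 kJ/h
Outlet flows (mol/h): A 752.54, B 1217.5
Sensible, products 25→114 °C: 10273 kJ/h
Q = ΔH = 31261 kJ/h = 8.6837 kW
Heat supplied = 521.02 kJ/min

Q_in = 521 kJ/min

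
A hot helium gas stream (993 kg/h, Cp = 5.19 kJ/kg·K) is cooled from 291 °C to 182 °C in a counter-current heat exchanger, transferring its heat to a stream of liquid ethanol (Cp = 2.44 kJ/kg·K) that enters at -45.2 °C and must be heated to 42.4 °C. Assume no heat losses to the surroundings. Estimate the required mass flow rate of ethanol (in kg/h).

Heat released by hot stream: Q = 993 × 5.19 × (291 − 182) = 561750 kJ/h
Energy balance on cold side (adiabatic exchanger): Q = ṁ_c·Cp_c·(T_c,out − T_c,in)
ṁ_c = 561750 / [2.44 × (42.4 − -45.2)] = 2628.1 kg/h

ṁ_c = 2630 kg/h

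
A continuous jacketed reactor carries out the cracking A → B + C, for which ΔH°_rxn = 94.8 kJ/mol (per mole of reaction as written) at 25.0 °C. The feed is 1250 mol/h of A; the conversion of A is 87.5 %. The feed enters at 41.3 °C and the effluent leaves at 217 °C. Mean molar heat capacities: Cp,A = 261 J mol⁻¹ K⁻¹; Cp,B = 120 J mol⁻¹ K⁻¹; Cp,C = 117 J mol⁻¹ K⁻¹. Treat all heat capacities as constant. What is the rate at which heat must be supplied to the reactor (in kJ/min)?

Q_in = 2600 kJ/min

Extent of reaction ξ = 0.875 × 1250 = 1093.8 mol/h
Reaction term: ξ·ΔH°_rxn = 1093.8 × 94.8 = 103690 kJ/h
Sensible, feed 41.3→25 °C: -5317.9 kJ/h
Outlet flows (mol/h): A 156.25, B 1093.8, C 1093.8
Sensible, products 25→217 °C: 57600 kJ/h
Q = ΔH = 155970 kJ/h = 43.325 kW
Heat supplied = 2599.5 kJ/min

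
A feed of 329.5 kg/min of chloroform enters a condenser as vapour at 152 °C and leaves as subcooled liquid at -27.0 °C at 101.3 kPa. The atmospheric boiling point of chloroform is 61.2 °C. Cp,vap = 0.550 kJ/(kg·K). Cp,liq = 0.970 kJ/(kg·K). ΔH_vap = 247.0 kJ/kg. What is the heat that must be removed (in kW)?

Q_c = 2100 kW

vapour 152→61.2 °C: -49.94 kJ/kg
condensation at 61.2 °C: -247 kJ/kg
liquid 61.2→-27.0 °C: -85.554 kJ/kg
Δh = -49.94 + -247 + -85.554 = -382.49 kJ/kg
Q = ṁ·Δh = 329.5 kg/min × -382.49 kJ/kg = -126030 kJ/min
|Q| = 2100.5 kW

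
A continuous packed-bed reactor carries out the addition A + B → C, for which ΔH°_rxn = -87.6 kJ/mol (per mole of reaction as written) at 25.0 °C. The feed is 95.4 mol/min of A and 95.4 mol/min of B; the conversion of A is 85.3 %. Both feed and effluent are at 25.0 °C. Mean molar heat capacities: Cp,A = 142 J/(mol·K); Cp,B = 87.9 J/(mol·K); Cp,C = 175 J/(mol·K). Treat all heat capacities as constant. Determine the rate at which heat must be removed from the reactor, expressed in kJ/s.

Q_out = 119 kJ/s

Extent of reaction ξ = 0.853 × 95.4 = 81.376 mol/min
Reaction term: ξ·ΔH°_rxn = 81.376 × -87.6 = -7128.6 kJ/min
Q = ΔH = -7128.6 kJ/min = -118.81 kW
Heat removed = 118.81 kJ/s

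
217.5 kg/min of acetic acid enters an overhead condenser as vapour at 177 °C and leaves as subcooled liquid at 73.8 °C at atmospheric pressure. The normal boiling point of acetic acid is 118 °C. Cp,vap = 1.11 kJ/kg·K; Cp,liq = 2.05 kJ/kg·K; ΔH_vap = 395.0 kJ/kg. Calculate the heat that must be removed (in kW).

Q_c = 2000 kW

vapour 177→118 °C: -65.49 kJ/kg
condensation at 118 °C: -395 kJ/kg
liquid 118→73.8 °C: -90.61 kJ/kg
Δh = -65.49 + -395 + -90.61 = -551.1 kJ/kg
Q = ṁ·Δh = 217.5 kg/min × -551.1 kJ/kg = -119860 kJ/min
|Q| = 1997.7 kW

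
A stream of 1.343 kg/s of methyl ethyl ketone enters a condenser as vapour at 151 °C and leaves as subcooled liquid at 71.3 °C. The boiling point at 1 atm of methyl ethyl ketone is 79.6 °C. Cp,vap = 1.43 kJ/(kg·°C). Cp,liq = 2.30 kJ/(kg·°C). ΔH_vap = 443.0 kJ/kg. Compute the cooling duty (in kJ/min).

Q_c = 45500 kJ/min

vapour 151→79.6 °C: -102.1 kJ/kg
condensation at 79.6 °C: -443 kJ/kg
liquid 79.6→71.3 °C: -19.09 kJ/kg
Δh = -102.1 + -443 + -19.09 = -564.19 kJ/kg
Q = ṁ·Δh = 1.343 kg/s × -564.19 kJ/kg = -757.71 kJ/s
|Q| = 757.71 kW = 45463 kJ/min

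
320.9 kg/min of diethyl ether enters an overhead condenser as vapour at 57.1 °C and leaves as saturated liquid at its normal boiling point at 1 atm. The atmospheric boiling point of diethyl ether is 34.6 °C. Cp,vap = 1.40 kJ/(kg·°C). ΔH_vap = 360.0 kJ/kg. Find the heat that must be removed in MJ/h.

vapour 57.1→34.6 °C: -31.5 kJ/kg
condensation at 34.6 °C: -360 kJ/kg
Δh = -31.5 + -360 = -391.5 kJ/kg
Q = ṁ·Δh = 320.9 kg/min × -391.5 kJ/kg = -125630 kJ/min
|Q| = 2093.9 kW = 7537.9 MJ/h

Q_c = 7540 MJ/h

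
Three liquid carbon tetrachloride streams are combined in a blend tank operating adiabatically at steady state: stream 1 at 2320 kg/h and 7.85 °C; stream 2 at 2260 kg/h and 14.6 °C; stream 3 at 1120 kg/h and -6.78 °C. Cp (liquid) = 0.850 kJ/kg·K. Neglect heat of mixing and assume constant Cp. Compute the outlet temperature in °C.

Energy balance with Q = 0: Σ ṁᵢCp,ᵢ(T_out − Tᵢ) = 0
Σ ṁᵢCp,ᵢTᵢ = 2320×0.850×7.85 + 2260×0.850×14.6 + 1120×0.850×-6.78 = 37072
Σ ṁᵢCp,ᵢ = 2320×0.850 + 2260×0.850 + 1120×0.850 = 4845
T_out = 37072 / 4845 = 7.6516 °C

T_out = 7.65 °C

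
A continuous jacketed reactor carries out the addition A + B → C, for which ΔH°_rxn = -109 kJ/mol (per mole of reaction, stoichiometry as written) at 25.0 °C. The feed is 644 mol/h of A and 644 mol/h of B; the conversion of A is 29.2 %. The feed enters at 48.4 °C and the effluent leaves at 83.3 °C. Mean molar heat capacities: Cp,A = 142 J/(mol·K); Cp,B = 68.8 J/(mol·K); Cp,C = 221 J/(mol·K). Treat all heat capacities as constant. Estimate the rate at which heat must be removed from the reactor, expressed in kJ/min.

Q_out = 261 kJ/min

Extent of reaction ξ = 0.292 × 644 = 188.05 mol/h
Reaction term: ξ·ΔH°_rxn = 188.05 × -109 = -20497 kJ/h
Sensible, feed 48.4→25 °C: -3176.7 kJ/h
Outlet flows (mol/h): A 455.95, B 455.95, C 188.05
Sensible, products 25→83.3 °C: 8026.4 kJ/h
Q = ΔH = -15648 kJ/h = -4.3465 kW
Heat removed = 260.79 kJ/min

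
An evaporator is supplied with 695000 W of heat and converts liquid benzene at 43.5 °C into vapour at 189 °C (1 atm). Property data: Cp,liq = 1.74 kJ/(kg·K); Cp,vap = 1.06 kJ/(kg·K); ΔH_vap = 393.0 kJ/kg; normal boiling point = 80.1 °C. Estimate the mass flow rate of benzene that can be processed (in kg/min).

ṁ = 72.9 kg/min

Δh = 1.74×(80.1−43.5) + 393.0 + 1.06×(189−80.1) = 572.12 kJ/kg
Q = 695000 W = 695 kJ/s = 41700 kJ/min
ṁ = Q/Δh = 41700 / 572.12 = 72.887 kg/min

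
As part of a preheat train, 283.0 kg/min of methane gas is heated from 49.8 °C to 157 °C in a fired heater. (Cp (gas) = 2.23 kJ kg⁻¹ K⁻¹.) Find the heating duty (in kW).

Q = 1130 kW

Q = ṁ·Cp·ΔT = 283.0 × 2.23 × (157 − 49.8) = 67653 kJ/min
Converting: 67653 / 60 s = 1127.5 kW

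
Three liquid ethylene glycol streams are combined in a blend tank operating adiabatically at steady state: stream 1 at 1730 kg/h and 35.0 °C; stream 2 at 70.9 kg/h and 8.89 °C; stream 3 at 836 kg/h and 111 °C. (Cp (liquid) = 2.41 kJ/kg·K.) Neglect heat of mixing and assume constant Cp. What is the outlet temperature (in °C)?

No heat crosses the boundary, so H_out = H_in.
Σ ṁᵢCp,ᵢTᵢ = 1730×2.41×35.0 + 70.9×2.41×8.89 + 836×2.41×111 = 371080
Σ ṁᵢCp,ᵢ = 1730×2.41 + 70.9×2.41 + 836×2.41 = 6354.9
T_out = 371080 / 6354.9 = 58.393 °C

T_out = 58.4 °C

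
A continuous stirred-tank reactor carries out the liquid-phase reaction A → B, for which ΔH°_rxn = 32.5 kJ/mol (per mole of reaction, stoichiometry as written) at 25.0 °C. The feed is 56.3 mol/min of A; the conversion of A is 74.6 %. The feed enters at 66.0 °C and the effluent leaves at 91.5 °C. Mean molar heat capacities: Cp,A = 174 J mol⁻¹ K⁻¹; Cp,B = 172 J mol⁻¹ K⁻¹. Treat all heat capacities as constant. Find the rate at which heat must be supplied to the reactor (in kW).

Extent of reaction ξ = 0.746 × 56.3 = 42 mol/min
Reaction term: ξ·ΔH°_rxn = 42 × 32.5 = 1365 kJ/min
Sensible, feed 66.0→25 °C: -401.64 kJ/min
Outlet flows (mol/min): A 14.3, B 42
Sensible, products 25→91.5 °C: 645.86 kJ/min
Q = ΔH = 1609.2 kJ/min = 26.82 kW
Heat supplied = 26.82 kW

Q_in = 26.8 kW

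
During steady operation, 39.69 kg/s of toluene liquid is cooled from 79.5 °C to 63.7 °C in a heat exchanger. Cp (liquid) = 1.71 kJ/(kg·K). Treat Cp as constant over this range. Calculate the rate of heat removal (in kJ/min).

Q = ṁ·Cp·ΔT = 39.69 × 1.71 × (63.7 − 79.5) = -1072.3 kJ/s
Cooling duty = 64341 kJ/min

Q_c = 64300 kJ/min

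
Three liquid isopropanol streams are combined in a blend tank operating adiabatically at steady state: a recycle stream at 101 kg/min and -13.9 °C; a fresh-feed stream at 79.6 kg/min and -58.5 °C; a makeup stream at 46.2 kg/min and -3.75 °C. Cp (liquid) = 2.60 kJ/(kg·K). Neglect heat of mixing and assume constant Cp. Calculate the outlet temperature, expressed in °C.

Energy balance with Q = 0: Σ ṁᵢCp,ᵢ(T_out − Tᵢ) = 0
Σ ṁᵢCp,ᵢTᵢ = 101×2.60×-13.9 + 79.6×2.60×-58.5 + 46.2×2.60×-3.75 = -16208
Σ ṁᵢCp,ᵢ = 101×2.60 + 79.6×2.60 + 46.2×2.60 = 589.68
T_out = -16208 / 589.68 = -27.486 °C

T_out = -27.5 °C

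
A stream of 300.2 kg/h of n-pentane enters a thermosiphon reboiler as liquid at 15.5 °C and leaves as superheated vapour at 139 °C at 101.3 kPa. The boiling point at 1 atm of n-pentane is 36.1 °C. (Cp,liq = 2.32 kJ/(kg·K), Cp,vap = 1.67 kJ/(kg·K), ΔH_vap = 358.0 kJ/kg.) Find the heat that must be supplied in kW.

Q = 48.2 kW

liquid 15.5→36.1 °C: 47.792 kJ/kg
vaporisation at 36.1 °C: 358 kJ/kg
vapour 36.1→139 °C: 171.84 kJ/kg
Δh = 47.792 + 358 + 171.84 = 577.63 kJ/kg
Q = ṁ·Δh = 300.2 kg/h × 577.63 kJ/kg = 173410 kJ/h
|Q| = 48.168 kW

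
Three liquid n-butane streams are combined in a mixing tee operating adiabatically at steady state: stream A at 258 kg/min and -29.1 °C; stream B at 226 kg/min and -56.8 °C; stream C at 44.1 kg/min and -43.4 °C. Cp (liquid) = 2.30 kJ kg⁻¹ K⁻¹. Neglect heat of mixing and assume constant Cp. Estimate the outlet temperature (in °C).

No heat crosses the boundary, so H_out = H_in.
T_out = Σ ṁᵢCp,ᵢTᵢ / Σ ṁᵢCp,ᵢ
      = -51195 / 1214.6 = -42.148 °C

T_out = -42.1 °C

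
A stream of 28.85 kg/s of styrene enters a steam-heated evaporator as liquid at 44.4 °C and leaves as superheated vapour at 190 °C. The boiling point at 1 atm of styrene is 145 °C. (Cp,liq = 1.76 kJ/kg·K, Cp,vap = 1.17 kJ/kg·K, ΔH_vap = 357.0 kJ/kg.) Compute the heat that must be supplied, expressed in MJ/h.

Q = 60900 MJ/h

liquid 44.4→145 °C: 177.06 kJ/kg
vaporisation at 145 °C: 357 kJ/kg
vapour 145→190 °C: 52.65 kJ/kg
Δh = 177.06 + 357 + 52.65 = 586.71 kJ/kg
Q = ṁ·Δh = 28.85 kg/s × 586.71 kJ/kg = 16926 kJ/s
|Q| = 16926 kW = 60935 MJ/h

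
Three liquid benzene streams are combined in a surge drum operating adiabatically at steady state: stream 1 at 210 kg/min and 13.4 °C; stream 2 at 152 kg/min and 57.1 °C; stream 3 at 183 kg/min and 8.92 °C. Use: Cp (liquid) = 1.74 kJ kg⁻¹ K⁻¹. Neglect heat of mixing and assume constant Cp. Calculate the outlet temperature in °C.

Energy balance with Q = 0: Σ ṁᵢCp,ᵢ(T_out − Tᵢ) = 0
T_out = Σ ṁᵢCp,ᵢTᵢ / Σ ṁᵢCp,ᵢ
      = 22838 / 948.3 = 24.084 °C

T_out = 24.1 °C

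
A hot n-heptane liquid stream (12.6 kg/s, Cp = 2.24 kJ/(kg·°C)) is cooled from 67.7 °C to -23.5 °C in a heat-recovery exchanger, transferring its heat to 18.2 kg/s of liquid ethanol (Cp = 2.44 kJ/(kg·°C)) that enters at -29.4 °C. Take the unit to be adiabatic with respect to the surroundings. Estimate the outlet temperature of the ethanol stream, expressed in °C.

T_c,out = 28.6 °C

Heat released by hot stream: Q = 12.6 × 2.24 × (67.7 − -23.5) = 2574 kJ/s
Energy balance on cold side (adiabatic exchanger): Q = ṁ_c·Cp_c·(T_c,out − T_c,in)
T_c,out = -29.4 + 2574/(18.2 × 2.44) = 28.563 °C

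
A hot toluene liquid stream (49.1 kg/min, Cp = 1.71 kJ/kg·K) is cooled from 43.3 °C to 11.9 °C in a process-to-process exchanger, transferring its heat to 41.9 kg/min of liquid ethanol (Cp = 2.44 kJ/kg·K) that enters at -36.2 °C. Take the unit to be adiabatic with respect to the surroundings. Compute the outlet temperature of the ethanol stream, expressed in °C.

Heat released by hot stream: Q = 49.1 × 1.71 × (43.3 − 11.9) = 2636.4 kJ/min
Energy balance on cold side (adiabatic exchanger): Q = ṁ_c·Cp_c·(T_c,out − T_c,in)
T_c,out = -36.2 + 2636.4/(41.9 × 2.44) = -10.413 °C

T_c,out = -10.4 °C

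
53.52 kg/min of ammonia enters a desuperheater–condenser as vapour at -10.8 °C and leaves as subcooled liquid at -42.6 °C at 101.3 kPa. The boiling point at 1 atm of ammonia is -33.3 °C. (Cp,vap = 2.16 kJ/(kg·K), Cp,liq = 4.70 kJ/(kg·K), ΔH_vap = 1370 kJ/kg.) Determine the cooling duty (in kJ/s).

Q_c = 1300 kJ/s

vapour -10.8→-33.3 °C: -48.6 kJ/kg
condensation at -33.3 °C: -1370 kJ/kg
liquid -33.3→-42.6 °C: -43.71 kJ/kg
Δh = -48.6 + -1370 + -43.71 = -1462.3 kJ/kg
Q = ṁ·Δh = 53.52 kg/min × -1462.3 kJ/kg = -78263 kJ/min
|Q| = 1304.4 kW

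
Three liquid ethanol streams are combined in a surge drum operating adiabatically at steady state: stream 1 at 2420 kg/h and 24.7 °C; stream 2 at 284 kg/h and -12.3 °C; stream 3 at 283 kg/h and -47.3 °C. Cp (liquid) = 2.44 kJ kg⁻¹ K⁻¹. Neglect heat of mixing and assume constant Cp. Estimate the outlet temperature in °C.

Adiabatic, steady state ⇒ Σ ṁᵢCp,ᵢ(T_out − Tᵢ) = 0
T_out = Σ ṁᵢCp,ᵢTᵢ / Σ ṁᵢCp,ᵢ
      = 104660 / 7288.3 = 14.361 °C

T_out = 14.4 °C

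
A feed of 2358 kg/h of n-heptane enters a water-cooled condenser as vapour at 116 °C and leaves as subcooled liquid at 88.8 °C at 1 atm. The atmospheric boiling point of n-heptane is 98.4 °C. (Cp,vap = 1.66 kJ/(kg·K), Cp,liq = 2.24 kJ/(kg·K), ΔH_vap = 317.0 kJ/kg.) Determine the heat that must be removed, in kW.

Q_c = 241 kW

vapour 116→98.4 °C: -29.216 kJ/kg
condensation at 98.4 °C: -317 kJ/kg
liquid 98.4→88.8 °C: -21.504 kJ/kg
Δh = -29.216 + -317 + -21.504 = -367.72 kJ/kg
Q = ṁ·Δh = 2358 kg/h × -367.72 kJ/kg = -867080 kJ/h
|Q| = 240.86 kW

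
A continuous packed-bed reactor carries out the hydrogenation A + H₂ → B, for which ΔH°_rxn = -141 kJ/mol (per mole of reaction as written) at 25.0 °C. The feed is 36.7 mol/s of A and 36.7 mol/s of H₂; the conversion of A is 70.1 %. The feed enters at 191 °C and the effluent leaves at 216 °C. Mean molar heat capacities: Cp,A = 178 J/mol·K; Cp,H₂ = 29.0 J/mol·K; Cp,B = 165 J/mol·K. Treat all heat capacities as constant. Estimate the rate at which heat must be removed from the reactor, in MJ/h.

Q_out = 13100 MJ/h

Extent of reaction ξ = 0.701 × 36.7 = 25.727 mol/s
Reaction term: ξ·ΔH°_rxn = 25.727 × -141 = -3627.5 kJ/s
Sensible, feed 191→25 °C: -1261.1 kJ/s
Outlet flows (mol/s): A 10.973, H₂ 10.973, B 25.727
Sensible, products 25→216 °C: 1244.6 kJ/s
Q = ΔH = -3643.9 kJ/s = -3643.9 kW
Heat removed = 13118 MJ/h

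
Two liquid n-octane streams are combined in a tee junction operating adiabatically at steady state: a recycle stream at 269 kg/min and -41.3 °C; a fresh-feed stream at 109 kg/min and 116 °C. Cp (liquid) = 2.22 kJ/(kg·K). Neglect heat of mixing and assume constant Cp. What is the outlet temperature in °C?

Adiabatic, steady state ⇒ Σ ṁᵢCp,ᵢ(T_out − Tᵢ) = 0
Σ ṁᵢCp,ᵢTᵢ = 269×2.22×-41.3 + 109×2.22×116 = 3406.1
Σ ṁᵢCp,ᵢ = 269×2.22 + 109×2.22 = 839.16
T_out = 3406.1 / 839.16 = 4.059 °C

T_out = 4.06 °C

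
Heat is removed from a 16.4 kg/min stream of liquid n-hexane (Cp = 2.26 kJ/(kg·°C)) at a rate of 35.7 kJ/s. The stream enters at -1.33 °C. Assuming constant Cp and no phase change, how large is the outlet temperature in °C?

T_out = -59.1 °C

Q = 35.7 kJ/s = 2142 kJ/min
ΔT = Q/(ṁ·Cp) = 2142/(16.4×2.26) = 57.792 K
T_out = -1.33 − 57.792 = -59.122 °C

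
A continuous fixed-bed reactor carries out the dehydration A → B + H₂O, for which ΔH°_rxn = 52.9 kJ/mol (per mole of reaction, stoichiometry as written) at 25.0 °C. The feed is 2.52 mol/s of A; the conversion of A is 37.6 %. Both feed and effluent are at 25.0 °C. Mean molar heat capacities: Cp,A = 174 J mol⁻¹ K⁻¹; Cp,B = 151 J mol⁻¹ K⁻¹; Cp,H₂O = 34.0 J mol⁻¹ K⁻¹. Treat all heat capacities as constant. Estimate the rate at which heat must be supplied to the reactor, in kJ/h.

Q_in = 180000 kJ/h

Extent of reaction ξ = 0.376 × 2.52 = 0.94752 mol/s
Reaction term: ξ·ΔH°_rxn = 0.94752 × 52.9 = 50.124 kJ/s
Q = ΔH = 50.124 kJ/s = 50.124 kW
Heat supplied = 180450 kJ/h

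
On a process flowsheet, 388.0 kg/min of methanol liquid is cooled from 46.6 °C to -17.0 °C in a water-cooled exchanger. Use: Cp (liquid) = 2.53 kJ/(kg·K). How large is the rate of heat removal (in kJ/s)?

Q_c = 1040 kJ/s

Q = ṁ·Cp·ΔT = 388.0 × 2.53 × (-17.0 − 46.6) = -62432 kJ/min
Converting: 62432 / 60 s = 1040.5 kW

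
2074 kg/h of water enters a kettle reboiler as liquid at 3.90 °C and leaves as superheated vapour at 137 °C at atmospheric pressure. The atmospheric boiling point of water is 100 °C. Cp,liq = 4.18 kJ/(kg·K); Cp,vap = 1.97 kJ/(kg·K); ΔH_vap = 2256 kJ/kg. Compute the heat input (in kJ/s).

Q = 1570 kJ/s

liquid 3.90→100 °C: 401.7 kJ/kg
vaporisation at 100 °C: 2256 kJ/kg
vapour 100→137 °C: 72.89 kJ/kg
Δh = 401.7 + 2256 + 72.89 = 2730.6 kJ/kg
Q = ṁ·Δh = 2074 kg/h × 2730.6 kJ/kg = 5.6632e+06 kJ/h
|Q| = 1573.1 kW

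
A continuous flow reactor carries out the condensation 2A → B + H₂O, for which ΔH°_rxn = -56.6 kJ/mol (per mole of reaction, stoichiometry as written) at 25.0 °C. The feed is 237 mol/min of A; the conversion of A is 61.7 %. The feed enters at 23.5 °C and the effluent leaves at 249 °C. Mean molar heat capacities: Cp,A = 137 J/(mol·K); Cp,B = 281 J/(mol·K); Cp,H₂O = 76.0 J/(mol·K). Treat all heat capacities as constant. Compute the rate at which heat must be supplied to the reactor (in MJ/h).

Extent of reaction ξ = 0.617 × 237 / 2 = 73.114 mol/min
Reaction term: ξ·ΔH°_rxn = 73.114 × -56.6 = -4138.3 kJ/min
Sensible, feed 23.5→25 °C: 48.703 kJ/min
Outlet flows (mol/min): A 90.771, B 73.114, H₂O 73.114
Sensible, products 25→249 °C: 8632.4 kJ/min
Q = ΔH = 4542.8 kJ/min = 75.714 kW
Heat supplied = 272.57 MJ/h

Q_in = 273 MJ/h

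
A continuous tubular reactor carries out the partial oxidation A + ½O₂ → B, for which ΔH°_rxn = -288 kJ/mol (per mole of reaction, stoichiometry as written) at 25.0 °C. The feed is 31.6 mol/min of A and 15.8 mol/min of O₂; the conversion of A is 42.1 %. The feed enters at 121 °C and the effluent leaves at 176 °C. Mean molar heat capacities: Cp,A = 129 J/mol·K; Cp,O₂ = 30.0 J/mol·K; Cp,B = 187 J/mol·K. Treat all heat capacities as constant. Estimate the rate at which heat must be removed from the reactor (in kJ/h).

Extent of reaction ξ = 0.421 × 31.6 = 13.304 mol/min
Reaction term: ξ·ΔH°_rxn = 13.304 × -288 = -3831.4 kJ/min
Sensible, feed 121→25 °C: -436.84 kJ/min
Outlet flows (mol/min): A 18.296, O₂ 9.1482, B 13.304
Sensible, products 25→176 °C: 773.49 kJ/min
Q = ΔH = -3494.8 kJ/min = -58.246 kW
Heat removed = 209690 kJ/h

Q_out = 210000 kJ/h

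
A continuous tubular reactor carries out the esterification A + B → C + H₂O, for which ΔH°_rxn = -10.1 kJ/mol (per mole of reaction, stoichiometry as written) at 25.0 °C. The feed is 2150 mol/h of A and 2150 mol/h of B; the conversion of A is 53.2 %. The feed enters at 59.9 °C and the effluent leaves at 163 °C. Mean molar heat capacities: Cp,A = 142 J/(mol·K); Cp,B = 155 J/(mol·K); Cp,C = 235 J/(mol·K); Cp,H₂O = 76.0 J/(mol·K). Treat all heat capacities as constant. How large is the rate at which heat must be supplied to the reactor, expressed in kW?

Extent of reaction ξ = 0.532 × 2150 = 1143.8 mol/h
Reaction term: ξ·ΔH°_rxn = 1143.8 × -10.1 = -11552 kJ/h
Sensible, feed 59.9→25 °C: -22285 kJ/h
Outlet flows (mol/h): A 1006.2, B 1006.2, C 1143.8, H₂O 1143.8
Sensible, products 25→163 °C: 90330 kJ/h
Q = ΔH = 56492 kJ/h = 15.692 kW
Heat supplied = 15.692 kW

Q_in = 15.7 kW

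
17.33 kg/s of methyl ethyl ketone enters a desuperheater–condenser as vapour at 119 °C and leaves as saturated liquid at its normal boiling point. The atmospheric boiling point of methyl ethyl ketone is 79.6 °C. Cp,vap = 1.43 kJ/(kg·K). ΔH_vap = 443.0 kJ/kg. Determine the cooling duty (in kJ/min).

vapour 119→79.6 °C: -56.342 kJ/kg
condensation at 79.6 °C: -443 kJ/kg
Δh = -56.342 + -443 = -499.34 kJ/kg
Q = ṁ·Δh = 17.33 kg/s × -499.34 kJ/kg = -8653.6 kJ/s
|Q| = 8653.6 kW = 519220 kJ/min

Q_c = 519000 kJ/min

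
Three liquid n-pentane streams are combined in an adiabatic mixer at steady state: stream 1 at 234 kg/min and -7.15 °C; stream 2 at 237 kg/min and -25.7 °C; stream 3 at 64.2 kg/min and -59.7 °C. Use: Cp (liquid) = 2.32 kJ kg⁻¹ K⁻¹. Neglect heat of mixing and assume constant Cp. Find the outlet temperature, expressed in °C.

T_out = -21.7 °C

No heat crosses the boundary, so H_out = H_in.
T_out = Σ ṁᵢCp,ᵢTᵢ / Σ ṁᵢCp,ᵢ
      = -26904 / 1241.7 = -21.668 °C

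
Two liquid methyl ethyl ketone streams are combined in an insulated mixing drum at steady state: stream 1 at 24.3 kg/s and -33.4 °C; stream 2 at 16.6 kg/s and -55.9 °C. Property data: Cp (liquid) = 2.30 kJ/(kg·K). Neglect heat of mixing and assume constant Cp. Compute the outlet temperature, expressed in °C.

T_out = -42.5 °C

Energy balance with Q = 0: Σ ṁᵢCp,ᵢ(T_out − Tᵢ) = 0
T_out = Σ ṁᵢCp,ᵢTᵢ / Σ ṁᵢCp,ᵢ
      = -4001 / 94.07 = -42.532 °C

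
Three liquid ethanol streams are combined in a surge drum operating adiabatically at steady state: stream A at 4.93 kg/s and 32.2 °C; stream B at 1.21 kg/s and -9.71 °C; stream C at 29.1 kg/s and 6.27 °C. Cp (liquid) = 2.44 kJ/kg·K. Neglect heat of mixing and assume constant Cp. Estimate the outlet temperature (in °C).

T_out = 9.35 °C

Adiabatic, steady state ⇒ Σ ṁᵢCp,ᵢ(T_out − Tᵢ) = 0
T_out = Σ ṁᵢCp,ᵢTᵢ / Σ ṁᵢCp,ᵢ
      = 803.87 / 85.986 = 9.3489 °C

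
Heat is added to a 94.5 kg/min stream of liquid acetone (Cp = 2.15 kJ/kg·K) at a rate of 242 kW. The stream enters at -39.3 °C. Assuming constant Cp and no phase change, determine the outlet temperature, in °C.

Q = 242 kW = 14520 kJ/min
ΔT = Q/(ṁ·Cp) = 14520/(94.5×2.15) = 71.465 K
T_out = -39.3 + 71.465 = 32.165 °C

T_out = 32.2 °C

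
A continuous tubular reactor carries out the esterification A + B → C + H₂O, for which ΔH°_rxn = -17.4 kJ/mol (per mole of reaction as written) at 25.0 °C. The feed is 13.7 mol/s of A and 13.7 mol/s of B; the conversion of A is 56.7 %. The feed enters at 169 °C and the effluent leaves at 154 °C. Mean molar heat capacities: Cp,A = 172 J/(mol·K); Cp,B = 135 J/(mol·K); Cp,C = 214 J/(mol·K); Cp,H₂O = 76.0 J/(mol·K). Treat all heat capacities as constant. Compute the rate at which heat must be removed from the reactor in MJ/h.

Q_out = 775 MJ/h

Extent of reaction ξ = 0.567 × 13.7 = 7.7679 mol/s
Reaction term: ξ·ΔH°_rxn = 7.7679 × -17.4 = -135.16 kJ/s
Sensible, feed 169→25 °C: -605.65 kJ/s
Outlet flows (mol/s): A 5.9321, B 5.9321, C 7.7679, H₂O 7.7679
Sensible, products 25→154 °C: 525.53 kJ/s
Q = ΔH = -215.28 kJ/s = -215.28 kW
Heat removed = 775.03 MJ/h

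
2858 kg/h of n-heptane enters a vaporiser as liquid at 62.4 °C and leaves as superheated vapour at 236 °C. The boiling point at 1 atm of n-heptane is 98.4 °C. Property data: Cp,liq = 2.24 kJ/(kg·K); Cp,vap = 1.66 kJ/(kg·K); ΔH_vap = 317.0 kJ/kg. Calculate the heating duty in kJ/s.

liquid 62.4→98.4 °C: 80.64 kJ/kg
vaporisation at 98.4 °C: 317 kJ/kg
vapour 98.4→236 °C: 228.42 kJ/kg
Δh = 80.64 + 317 + 228.42 = 626.06 kJ/kg
Q = ṁ·Δh = 2858 kg/h × 626.06 kJ/kg = 1.7893e+06 kJ/h
|Q| = 497.02 kW

Q = 497 kJ/s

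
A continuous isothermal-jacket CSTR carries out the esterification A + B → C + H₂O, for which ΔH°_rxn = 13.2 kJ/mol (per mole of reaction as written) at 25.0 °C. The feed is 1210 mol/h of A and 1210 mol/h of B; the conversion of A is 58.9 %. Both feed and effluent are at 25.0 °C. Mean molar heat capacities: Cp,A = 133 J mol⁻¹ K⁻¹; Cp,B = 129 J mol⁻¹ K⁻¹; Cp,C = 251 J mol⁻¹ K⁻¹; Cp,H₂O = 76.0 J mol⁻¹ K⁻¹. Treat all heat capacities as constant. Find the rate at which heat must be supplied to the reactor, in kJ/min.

Q_in = 157 kJ/min

Extent of reaction ξ = 0.589 × 1210 = 712.69 mol/h
Reaction term: ξ·ΔH°_rxn = 712.69 × 13.2 = 9407.5 kJ/h
Q = ΔH = 9407.5 kJ/h = 2.6132 kW
Heat supplied = 156.79 kJ/min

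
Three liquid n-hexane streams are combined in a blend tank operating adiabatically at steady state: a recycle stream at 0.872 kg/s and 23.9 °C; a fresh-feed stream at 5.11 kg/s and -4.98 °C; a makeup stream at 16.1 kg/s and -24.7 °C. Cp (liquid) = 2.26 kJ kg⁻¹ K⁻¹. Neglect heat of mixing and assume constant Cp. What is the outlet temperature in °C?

Energy balance with Q = 0: Σ ṁᵢCp,ᵢ(T_out − Tᵢ) = 0
Σ ṁᵢCp,ᵢTᵢ = 0.872×2.26×23.9 + 5.11×2.26×-4.98 + 16.1×2.26×-24.7 = -909.15
Σ ṁᵢCp,ᵢ = 0.872×2.26 + 5.11×2.26 + 16.1×2.26 = 49.905
T_out = -909.15 / 49.905 = -18.217 °C

T_out = -18.2 °C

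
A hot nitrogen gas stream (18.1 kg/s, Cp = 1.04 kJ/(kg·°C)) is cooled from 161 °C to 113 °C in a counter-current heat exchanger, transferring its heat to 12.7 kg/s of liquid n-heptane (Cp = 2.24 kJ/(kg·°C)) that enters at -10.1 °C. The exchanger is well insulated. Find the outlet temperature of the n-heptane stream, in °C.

T_c,out = 21.7 °C

Heat released by hot stream: Q = 18.1 × 1.04 × (161 − 113) = 903.55 kJ/s
Energy balance on cold side (adiabatic exchanger): Q = ṁ_c·Cp_c·(T_c,out − T_c,in)
T_c,out = -10.1 + 903.55/(12.7 × 2.24) = 21.662 °C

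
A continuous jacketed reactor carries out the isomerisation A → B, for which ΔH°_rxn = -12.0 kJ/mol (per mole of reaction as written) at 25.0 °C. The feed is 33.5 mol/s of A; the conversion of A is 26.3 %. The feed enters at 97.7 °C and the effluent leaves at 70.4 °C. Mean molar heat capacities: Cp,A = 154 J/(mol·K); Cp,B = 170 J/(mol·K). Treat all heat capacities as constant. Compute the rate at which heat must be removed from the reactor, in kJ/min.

Q_out = 14400 kJ/min

Extent of reaction ξ = 0.263 × 33.5 = 8.8105 mol/s
Reaction term: ξ·ΔH°_rxn = 8.8105 × -12.0 = -105.73 kJ/s
Sensible, feed 97.7→25 °C: -375.06 kJ/s
Outlet flows (mol/s): A 24.689, B 8.8105
Sensible, products 25→70.4 °C: 240.62 kJ/s
Q = ΔH = -240.17 kJ/s = -240.17 kW
Heat removed = 14410 kJ/min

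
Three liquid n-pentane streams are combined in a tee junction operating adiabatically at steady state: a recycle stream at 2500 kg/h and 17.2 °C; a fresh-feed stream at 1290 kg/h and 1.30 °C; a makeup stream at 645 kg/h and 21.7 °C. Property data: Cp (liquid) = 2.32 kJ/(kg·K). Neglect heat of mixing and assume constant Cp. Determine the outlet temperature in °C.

Energy balance with Q = 0: Σ ṁᵢCp,ᵢ(T_out − Tᵢ) = 0
Σ ṁᵢCp,ᵢTᵢ = 2500×2.32×17.2 + 1290×2.32×1.30 + 645×2.32×21.7 = 136120
Σ ṁᵢCp,ᵢ = 2500×2.32 + 1290×2.32 + 645×2.32 = 10289
T_out = 136120 / 10289 = 13.23 °C

T_out = 13.2 °C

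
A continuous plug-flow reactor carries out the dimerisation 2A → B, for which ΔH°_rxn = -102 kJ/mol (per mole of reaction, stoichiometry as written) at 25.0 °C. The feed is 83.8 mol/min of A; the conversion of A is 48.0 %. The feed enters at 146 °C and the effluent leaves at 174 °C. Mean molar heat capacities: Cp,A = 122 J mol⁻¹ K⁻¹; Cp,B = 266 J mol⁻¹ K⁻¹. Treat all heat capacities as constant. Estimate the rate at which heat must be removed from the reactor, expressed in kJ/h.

Q_out = 102000 kJ/h

Extent of reaction ξ = 0.480 × 83.8 / 2 = 20.112 mol/min
Reaction term: ξ·ΔH°_rxn = 20.112 × -102 = -2051.4 kJ/min
Sensible, feed 146→25 °C: -1237.1 kJ/min
Outlet flows (mol/min): A 43.576, B 20.112
Sensible, products 25→174 °C: 1589.2 kJ/min
Q = ΔH = -1699.2 kJ/min = -28.321 kW
Heat removed = 101950 kJ/h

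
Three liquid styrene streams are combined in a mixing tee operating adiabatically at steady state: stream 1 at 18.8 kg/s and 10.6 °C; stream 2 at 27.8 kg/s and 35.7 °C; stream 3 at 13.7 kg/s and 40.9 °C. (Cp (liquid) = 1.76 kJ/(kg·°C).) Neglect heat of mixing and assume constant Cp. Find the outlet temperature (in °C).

T_out = 29.1 °C

No heat crosses the boundary, so H_out = H_in.
T_out = Σ ṁᵢCp,ᵢTᵢ / Σ ṁᵢCp,ᵢ
      = 3083.6 / 106.13 = 29.056 °C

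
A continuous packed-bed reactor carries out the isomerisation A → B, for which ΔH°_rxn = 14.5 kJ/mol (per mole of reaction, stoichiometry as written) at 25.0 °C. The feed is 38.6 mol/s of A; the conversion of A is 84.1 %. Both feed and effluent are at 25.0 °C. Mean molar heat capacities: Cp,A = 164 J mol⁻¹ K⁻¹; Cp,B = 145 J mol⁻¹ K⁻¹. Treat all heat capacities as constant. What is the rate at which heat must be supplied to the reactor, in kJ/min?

Extent of reaction ξ = 0.841 × 38.6 = 32.463 mol/s
Reaction term: ξ·ΔH°_rxn = 32.463 × 14.5 = 470.71 kJ/s
Q = ΔH = 470.71 kJ/s = 470.71 kW
Heat supplied = 28242 kJ/min

Q_in = 28200 kJ/min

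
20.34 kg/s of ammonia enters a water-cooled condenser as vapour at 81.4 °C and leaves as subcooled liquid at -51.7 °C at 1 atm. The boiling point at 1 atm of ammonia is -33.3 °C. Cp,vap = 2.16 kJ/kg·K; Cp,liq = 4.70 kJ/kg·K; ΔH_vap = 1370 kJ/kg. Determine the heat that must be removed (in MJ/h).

Q_c = 125000 MJ/h

vapour 81.4→-33.3 °C: -247.75 kJ/kg
condensation at -33.3 °C: -1370 kJ/kg
liquid -33.3→-51.7 °C: -86.48 kJ/kg
Δh = -247.75 + -1370 + -86.48 = -1704.2 kJ/kg
Q = ṁ·Δh = 20.34 kg/s × -1704.2 kJ/kg = -34664 kJ/s
|Q| = 34664 kW = 124790 MJ/h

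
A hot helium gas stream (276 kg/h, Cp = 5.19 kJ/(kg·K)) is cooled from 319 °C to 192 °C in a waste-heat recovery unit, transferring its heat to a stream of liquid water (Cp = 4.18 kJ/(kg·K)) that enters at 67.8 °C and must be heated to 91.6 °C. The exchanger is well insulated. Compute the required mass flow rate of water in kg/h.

ṁ_c = 1830 kg/h

Heat released by hot stream: Q = 276 × 5.19 × (319 − 192) = 181920 kJ/h
Energy balance on cold side (adiabatic exchanger): Q = ṁ_c·Cp_c·(T_c,out − T_c,in)
ṁ_c = 181920 / [4.18 × (91.6 − 67.8)] = 1828.6 kg/h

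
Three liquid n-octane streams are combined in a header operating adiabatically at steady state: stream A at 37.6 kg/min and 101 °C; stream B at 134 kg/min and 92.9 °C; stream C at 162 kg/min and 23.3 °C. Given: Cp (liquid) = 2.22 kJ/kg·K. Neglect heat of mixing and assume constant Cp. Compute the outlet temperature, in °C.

Energy balance with Q = 0: Σ ṁᵢCp,ᵢ(T_out − Tᵢ) = 0
T_out = Σ ṁᵢCp,ᵢTᵢ / Σ ṁᵢCp,ᵢ
      = 44446 / 740.59 = 60.014 °C

T_out = 60.0 °C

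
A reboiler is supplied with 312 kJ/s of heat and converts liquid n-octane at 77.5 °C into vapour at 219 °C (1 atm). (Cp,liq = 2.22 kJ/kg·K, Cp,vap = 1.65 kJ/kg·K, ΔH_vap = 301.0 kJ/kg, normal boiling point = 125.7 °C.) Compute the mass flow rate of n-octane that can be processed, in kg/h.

ṁ = 2000 kg/h

Δh = 2.22×(125.7−77.5) + 301.0 + 1.65×(219−125.7) = 561.95 kJ/kg
Q = 312 kJ/s = 312 kJ/s = 1.1232e+06 kJ/h
ṁ = Q/Δh = 1.1232e+06 / 561.95 = 1998.8 kg/h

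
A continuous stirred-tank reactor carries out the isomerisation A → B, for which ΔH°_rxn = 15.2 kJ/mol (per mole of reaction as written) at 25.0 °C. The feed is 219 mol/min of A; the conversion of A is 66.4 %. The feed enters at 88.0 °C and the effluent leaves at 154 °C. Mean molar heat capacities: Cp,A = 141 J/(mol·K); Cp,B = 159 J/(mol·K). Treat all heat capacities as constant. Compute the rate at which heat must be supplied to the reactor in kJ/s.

Q_in = 76.4 kJ/s

Extent of reaction ξ = 0.664 × 219 = 145.42 mol/min
Reaction term: ξ·ΔH°_rxn = 145.42 × 15.2 = 2210.3 kJ/min
Sensible, feed 88.0→25 °C: -1945.4 kJ/min
Outlet flows (mol/min): A 73.584, B 145.42
Sensible, products 25→154 °C: 4321 kJ/min
Q = ΔH = 4586 kJ/min = 76.433 kW
Heat supplied = 76.433 kJ/s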